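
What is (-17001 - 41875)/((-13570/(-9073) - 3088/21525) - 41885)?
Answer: 11498266430700/8179722495799 ≈ 1.4057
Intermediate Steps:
(-17001 - 41875)/((-13570/(-9073) - 3088/21525) - 41885) = -58876/((-13570*(-1/9073) - 3088*1/21525) - 41885) = -58876/((13570/9073 - 3088/21525) - 41885) = -58876/(264076826/195296325 - 41885) = -58876/(-8179722495799/195296325) = -58876*(-195296325/8179722495799) = 11498266430700/8179722495799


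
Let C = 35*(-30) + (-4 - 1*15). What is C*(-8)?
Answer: 8552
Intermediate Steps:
C = -1069 (C = -1050 + (-4 - 15) = -1050 - 19 = -1069)
C*(-8) = -1069*(-8) = 8552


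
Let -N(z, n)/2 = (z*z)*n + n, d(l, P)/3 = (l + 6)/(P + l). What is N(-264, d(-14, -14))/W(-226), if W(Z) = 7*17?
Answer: -836364/833 ≈ -1004.0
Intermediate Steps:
W(Z) = 119
d(l, P) = 3*(6 + l)/(P + l) (d(l, P) = 3*((l + 6)/(P + l)) = 3*((6 + l)/(P + l)) = 3*(6 + l)/(P + l))
N(z, n) = -2*n - 2*n*z² (N(z, n) = -2*((z*z)*n + n) = -2*(z²*n + n) = -2*(n*z² + n) = -2*(n + n*z²) = -2*n - 2*n*z²)
N(-264, d(-14, -14))/W(-226) = -2*3*(6 - 14)/(-14 - 14)*(1 + (-264)²)/119 = -2*3*(-8)/(-28)*(1 + 69696)*(1/119) = -2*3*(-1/28)*(-8)*69697*(1/119) = -2*6/7*69697*(1/119) = -836364/7*1/119 = -836364/833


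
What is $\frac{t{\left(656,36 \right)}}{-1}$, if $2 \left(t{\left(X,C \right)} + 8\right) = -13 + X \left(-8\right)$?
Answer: $\frac{5277}{2} \approx 2638.5$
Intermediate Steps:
$t{\left(X,C \right)} = - \frac{29}{2} - 4 X$ ($t{\left(X,C \right)} = -8 + \frac{-13 + X \left(-8\right)}{2} = -8 + \frac{-13 - 8 X}{2} = -8 - \left(\frac{13}{2} + 4 X\right) = - \frac{29}{2} - 4 X$)
$\frac{t{\left(656,36 \right)}}{-1} = \frac{- \frac{29}{2} - 2624}{-1} = \left(- \frac{29}{2} - 2624\right) \left(-1\right) = \left(- \frac{5277}{2}\right) \left(-1\right) = \frac{5277}{2}$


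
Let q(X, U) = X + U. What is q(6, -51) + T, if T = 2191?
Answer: 2146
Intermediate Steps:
q(X, U) = U + X
q(6, -51) + T = (-51 + 6) + 2191 = -45 + 2191 = 2146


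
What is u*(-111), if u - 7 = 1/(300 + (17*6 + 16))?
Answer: -324897/418 ≈ -777.27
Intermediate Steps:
u = 2927/418 (u = 7 + 1/(300 + (17*6 + 16)) = 7 + 1/(300 + (102 + 16)) = 7 + 1/(300 + 118) = 7 + 1/418 = 2927/418 ≈ 7.0024)
u*(-111) = (2927/418)*(-111) = -324897/418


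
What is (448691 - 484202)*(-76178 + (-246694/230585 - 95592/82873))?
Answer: 7385012191832023056/2729895815 ≈ 2.7052e+9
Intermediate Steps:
(448691 - 484202)*(-76178 + (-246694/230585 - 95592/82873)) = -35511*(-76178 + (-246694*1/230585 - 95592*1/82873)) = -35511*(-76178 + (-246694/230585 - 13656/11839)) = -35511*(-76178 - 6069479026/2729895815) = -35511*(-207964072874096/2729895815) = 7385012191832023056/2729895815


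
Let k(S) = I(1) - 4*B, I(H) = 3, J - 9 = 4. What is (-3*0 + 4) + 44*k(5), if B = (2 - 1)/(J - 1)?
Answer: 364/3 ≈ 121.33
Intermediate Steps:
J = 13 (J = 9 + 4 = 13)
B = 1/12 (B = (2 - 1)/(13 - 1) = 1/12 ≈ 0.083333)
k(S) = 8/3 (k(S) = 3 - 4*1/12 = 3 - ⅓ = 8/3)
(-3*0 + 4) + 44*k(5) = (-3*0 + 4) + 44*(8/3) = (0 + 4) + 352/3 = 4 + 352/3 = 364/3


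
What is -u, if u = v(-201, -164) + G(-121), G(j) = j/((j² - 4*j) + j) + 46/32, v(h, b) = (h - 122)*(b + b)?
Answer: -52548933/496 ≈ -1.0595e+5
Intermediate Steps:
v(h, b) = 2*b*(-122 + h) (v(h, b) = (-122 + h)*(2*b) = 2*b*(-122 + h))
G(j) = 23/16 + j/(j² - 3*j) (G(j) = j/(j² - 3*j) + 46*(1/32) = j/(j² - 3*j) + 23/16 = 23/16 + j/(j² - 3*j))
u = 52548933/496 (u = 2*(-164)*(-122 - 201) + (-53 + 23*(-121))/(16*(-3 - 121)) = 2*(-164)*(-323) + (1/16)*(-53 - 2783)/(-124) = 105944 + (1/16)*(-1/124)*(-2836) = 105944 + 709/496 = 52548933/496 ≈ 1.0595e+5)
-u = -1*52548933/496 = -52548933/496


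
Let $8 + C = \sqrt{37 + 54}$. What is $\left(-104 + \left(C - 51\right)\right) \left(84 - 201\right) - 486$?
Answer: $18585 - 117 \sqrt{91} \approx 17469.0$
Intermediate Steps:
$C = -8 + \sqrt{91}$ ($C = -8 + \sqrt{37 + 54} = -8 + \sqrt{91} \approx 1.5394$)
$\left(-104 + \left(C - 51\right)\right) \left(84 - 201\right) - 486 = \left(-104 - \left(59 - \sqrt{91}\right)\right) \left(84 - 201\right) - 486 = \left(-104 - \left(59 - \sqrt{91}\right)\right) \left(-117\right) - 486 = \left(-163 + \sqrt{91}\right) \left(-117\right) - 486 = \left(19071 - 117 \sqrt{91}\right) - 486 = 18585 - 117 \sqrt{91}$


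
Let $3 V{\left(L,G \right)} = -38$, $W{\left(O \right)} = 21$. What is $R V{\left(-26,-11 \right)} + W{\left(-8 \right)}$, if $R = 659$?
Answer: $- \frac{24979}{3} \approx -8326.3$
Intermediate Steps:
$V{\left(L,G \right)} = - \frac{38}{3}$ ($V{\left(L,G \right)} = \frac{1}{3} \left(-38\right) = - \frac{38}{3}$)
$R V{\left(-26,-11 \right)} + W{\left(-8 \right)} = 659 \left(- \frac{38}{3}\right) + 21 = - \frac{25042}{3} + 21 = - \frac{24979}{3}$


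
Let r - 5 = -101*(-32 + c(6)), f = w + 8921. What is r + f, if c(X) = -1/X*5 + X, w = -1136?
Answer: 63001/6 ≈ 10500.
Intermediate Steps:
c(X) = X - 5/X (c(X) = -5/X + X = X - 5/X)
f = 7785 (f = -1136 + 8921 = 7785)
r = 16291/6 (r = 5 - 101*(-32 + (6 - 5/6)) = 5 - 101*(-32 + 31/6) = 5 - 101*(-161/6) = 5 + 16261/6 = 16291/6 ≈ 2715.2)
r + f = 16291/6 + 7785 = 63001/6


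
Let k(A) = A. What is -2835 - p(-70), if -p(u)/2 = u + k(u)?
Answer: -3115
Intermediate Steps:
p(u) = -4*u (p(u) = -2*(u + u) = -4*u)
-2835 - p(-70) = -2835 - (-4)*(-70) = -2835 - 1*280 = -2835 - 280 = -3115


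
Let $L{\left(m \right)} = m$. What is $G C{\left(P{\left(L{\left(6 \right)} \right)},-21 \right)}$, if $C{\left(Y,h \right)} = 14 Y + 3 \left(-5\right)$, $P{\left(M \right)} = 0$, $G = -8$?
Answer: $120$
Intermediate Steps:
$C{\left(Y,h \right)} = -15 + 14 Y$ ($C{\left(Y,h \right)} = 14 Y - 15 = -15 + 14 Y$)
$G C{\left(P{\left(L{\left(6 \right)} \right)},-21 \right)} = - 8 \left(-15 + 14 \cdot 0\right) = - 8 \left(-15 + 0\right) = \left(-8\right) \left(-15\right) = 120$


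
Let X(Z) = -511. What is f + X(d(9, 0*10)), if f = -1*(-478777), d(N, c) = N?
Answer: 478266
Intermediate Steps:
f = 478777
f + X(d(9, 0*10)) = 478777 - 511 = 478266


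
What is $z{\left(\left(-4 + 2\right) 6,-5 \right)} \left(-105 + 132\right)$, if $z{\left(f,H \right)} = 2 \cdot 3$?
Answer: $162$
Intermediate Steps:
$z{\left(f,H \right)} = 6$
$z{\left(\left(-4 + 2\right) 6,-5 \right)} \left(-105 + 132\right) = 6 \left(-105 + 132\right) = 6 \cdot 27 = 162$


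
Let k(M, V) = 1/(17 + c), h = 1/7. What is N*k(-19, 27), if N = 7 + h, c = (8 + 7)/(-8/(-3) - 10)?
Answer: 1100/2303 ≈ 0.47764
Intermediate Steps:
h = 1/7 (h = 1*(1/7) = 1/7 ≈ 0.14286)
c = -45/22 (c = 15/(-8*(-1/3) - 10) = 15/(8/3 - 10) = 15/(-22/3) = 15*(-3/22) = -45/22 ≈ -2.0455)
k(M, V) = 22/329 (k(M, V) = 1/(17 - 45/22) = 1/(329/22) = 22/329)
N = 50/7 (N = 7 + 1/7 = 50/7 ≈ 7.1429)
N*k(-19, 27) = (50/7)*(22/329) = 1100/2303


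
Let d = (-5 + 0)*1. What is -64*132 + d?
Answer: -8453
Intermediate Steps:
d = -5 (d = -5*1 = -5)
-64*132 + d = -64*132 - 5 = -8448 - 5 = -8453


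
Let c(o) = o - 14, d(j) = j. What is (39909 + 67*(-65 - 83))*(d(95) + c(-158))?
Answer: -2309461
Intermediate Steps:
c(o) = -14 + o
(39909 + 67*(-65 - 83))*(d(95) + c(-158)) = (39909 + 67*(-65 - 83))*(95 + (-14 - 158)) = (39909 + 67*(-148))*(95 - 172) = (39909 - 9916)*(-77) = 29993*(-77) = -2309461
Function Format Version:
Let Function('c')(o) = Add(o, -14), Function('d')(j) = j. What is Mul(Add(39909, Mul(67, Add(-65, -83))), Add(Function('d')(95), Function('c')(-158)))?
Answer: -2309461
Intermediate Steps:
Function('c')(o) = Add(-14, o)
Mul(Add(39909, Mul(67, Add(-65, -83))), Add(Function('d')(95), Function('c')(-158))) = Mul(Add(39909, Mul(67, Add(-65, -83))), Add(95, Add(-14, -158))) = Mul(Add(39909, Mul(67, -148)), Add(95, -172)) = Mul(Add(39909, -9916), -77) = Mul(29993, -77) = -2309461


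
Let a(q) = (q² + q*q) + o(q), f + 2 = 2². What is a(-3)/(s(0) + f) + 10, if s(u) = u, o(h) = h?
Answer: 35/2 ≈ 17.500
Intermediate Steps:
f = 2 (f = -2 + 2² = -2 + 4 = 2)
a(q) = q + 2*q² (a(q) = (q² + q*q) + q = (q² + q²) + q = 2*q² + q = q + 2*q²)
a(-3)/(s(0) + f) + 10 = (-3*(1 + 2*(-3)))/(0 + 2) + 10 = (-3*(1 - 6))/2 + 10 = (-3*(-5))/2 + 10 = (½)*15 + 10 = 15/2 + 10 = 35/2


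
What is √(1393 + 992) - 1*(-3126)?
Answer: 3126 + 3*√265 ≈ 3174.8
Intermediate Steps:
√(1393 + 992) - 1*(-3126) = √2385 + 3126 = 3*√265 + 3126 = 3126 + 3*√265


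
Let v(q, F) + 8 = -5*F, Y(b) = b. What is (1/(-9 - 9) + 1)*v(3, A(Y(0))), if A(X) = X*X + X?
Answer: -68/9 ≈ -7.5556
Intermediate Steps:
A(X) = X + X**2 (A(X) = X**2 + X = X + X**2)
v(q, F) = -8 - 5*F
(1/(-9 - 9) + 1)*v(3, A(Y(0))) = (1/(-9 - 9) + 1)*(-8 - 0*(1 + 0)) = (1/(-18) + 1)*(-8 - 0) = (-1/18 + 1)*(-8 - 5*0) = 17*(-8 + 0)/18 = (17/18)*(-8) = -68/9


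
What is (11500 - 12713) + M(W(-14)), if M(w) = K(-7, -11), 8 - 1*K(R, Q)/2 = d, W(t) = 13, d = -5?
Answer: -1187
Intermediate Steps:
K(R, Q) = 26 (K(R, Q) = 16 - 2*(-5) = 16 + 10 = 26)
M(w) = 26
(11500 - 12713) + M(W(-14)) = (11500 - 12713) + 26 = -1213 + 26 = -1187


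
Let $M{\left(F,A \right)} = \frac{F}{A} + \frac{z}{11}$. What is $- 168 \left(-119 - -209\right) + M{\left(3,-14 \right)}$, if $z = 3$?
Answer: $- \frac{2328471}{154} \approx -15120.0$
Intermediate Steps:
$M{\left(F,A \right)} = \frac{3}{11} + \frac{F}{A}$ ($M{\left(F,A \right)} = \frac{F}{A} + \frac{3}{11} = \frac{3}{11} + \frac{F}{A}$)
$- 168 \left(-119 - -209\right) + M{\left(3,-14 \right)} = - 168 \left(-119 - -209\right) + \left(\frac{3}{11} + \frac{3}{-14}\right) = - 168 \left(-119 + 209\right) + \left(\frac{3}{11} + 3 \left(- \frac{1}{14}\right)\right) = \left(-168\right) 90 + \left(\frac{3}{11} - \frac{3}{14}\right) = -15120 + \frac{9}{154} = - \frac{2328471}{154}$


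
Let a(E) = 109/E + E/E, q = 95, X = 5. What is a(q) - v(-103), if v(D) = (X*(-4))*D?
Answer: -195496/95 ≈ -2057.9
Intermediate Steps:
a(E) = 1 + 109/E (a(E) = 109/E + 1 = 1 + 109/E)
v(D) = -20*D (v(D) = (5*(-4))*D = -20*D)
a(q) - v(-103) = (109 + 95)/95 - (-20)*(-103) = (1/95)*204 - 1*2060 = 204/95 - 2060 = -195496/95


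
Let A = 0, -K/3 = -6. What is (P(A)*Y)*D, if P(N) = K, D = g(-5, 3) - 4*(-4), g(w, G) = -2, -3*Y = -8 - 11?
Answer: 1596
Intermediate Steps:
K = 18 (K = -3*(-6) = 18)
Y = 19/3 (Y = -(-8 - 11)/3 = -1/3*(-19) = 19/3 ≈ 6.3333)
D = 14 (D = -2 - 4*(-4) = -2 + 16 = 14)
P(N) = 18
(P(A)*Y)*D = (18*(19/3))*14 = 114*14 = 1596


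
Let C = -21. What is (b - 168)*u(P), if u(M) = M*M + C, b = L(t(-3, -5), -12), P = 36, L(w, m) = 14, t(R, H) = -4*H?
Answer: -196350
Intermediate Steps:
b = 14
u(M) = -21 + M² (u(M) = M*M - 21 = M² - 21 = -21 + M²)
(b - 168)*u(P) = (14 - 168)*(-21 + 36²) = -154*(-21 + 1296) = -154*1275 = -196350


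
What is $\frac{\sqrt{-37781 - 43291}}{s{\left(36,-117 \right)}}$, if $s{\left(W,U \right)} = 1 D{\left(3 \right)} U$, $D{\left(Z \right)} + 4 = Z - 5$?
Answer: $\frac{2 i \sqrt{563}}{117} \approx 0.4056 i$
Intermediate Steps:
$D{\left(Z \right)} = -9 + Z$ ($D{\left(Z \right)} = -4 + \left(Z - 5\right) = -4 + \left(-5 + Z\right) = -9 + Z$)
$s{\left(W,U \right)} = - 6 U$ ($s{\left(W,U \right)} = 1 \left(-9 + 3\right) U = 1 \left(-6\right) U = - 6 U$)
$\frac{\sqrt{-37781 - 43291}}{s{\left(36,-117 \right)}} = \frac{\sqrt{-37781 - 43291}}{\left(-6\right) \left(-117\right)} = \frac{\sqrt{-81072}}{702} = 12 i \sqrt{563} \cdot \frac{1}{702} = \frac{2 i \sqrt{563}}{117}$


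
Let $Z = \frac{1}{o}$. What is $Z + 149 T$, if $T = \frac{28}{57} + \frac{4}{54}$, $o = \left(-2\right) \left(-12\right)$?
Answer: $\frac{345851}{4104} \approx 84.272$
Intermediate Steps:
$o = 24$
$Z = \frac{1}{24} \approx 0.041667$
$T = \frac{290}{513}$ ($T = 28 \cdot \frac{1}{57} + 4 \cdot \frac{1}{54} = \frac{28}{57} + \frac{2}{27} = \frac{290}{513} \approx 0.5653$)
$Z + 149 T = \frac{1}{24} + 149 \cdot \frac{290}{513} = \frac{1}{24} + \frac{43210}{513} = \frac{345851}{4104}$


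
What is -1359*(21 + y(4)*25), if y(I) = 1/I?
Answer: -148131/4 ≈ -37033.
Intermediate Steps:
-1359*(21 + y(4)*25) = -1359*(21 + 25/4) = -1359*109/4 = -148131/4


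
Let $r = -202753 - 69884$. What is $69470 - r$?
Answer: $342107$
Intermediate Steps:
$r = -272637$ ($r = -202753 - 69884 = -272637$)
$69470 - r = 69470 - -272637 = 69470 + 272637 = 342107$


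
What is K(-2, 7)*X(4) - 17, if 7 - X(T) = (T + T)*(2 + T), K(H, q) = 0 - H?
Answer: -99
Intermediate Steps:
K(H, q) = -H
X(T) = 7 - 2*T*(2 + T) (X(T) = 7 - (T + T)*(2 + T) = 7 - 2*T*(2 + T))
K(-2, 7)*X(4) - 17 = (-1*(-2))*(7 - 4*4 - 2*4²) - 17 = 2*(7 - 16 - 2*16) - 17 = 2*(7 - 16 - 32) - 17 = 2*(-41) - 17 = -82 - 17 = -99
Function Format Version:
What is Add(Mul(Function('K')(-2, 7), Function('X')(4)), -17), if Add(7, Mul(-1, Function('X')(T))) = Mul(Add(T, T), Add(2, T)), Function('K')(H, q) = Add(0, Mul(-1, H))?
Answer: -99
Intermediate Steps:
Function('K')(H, q) = Mul(-1, H)
Function('X')(T) = Add(7, Mul(-2, T, Add(2, T))) (Function('X')(T) = Add(7, Mul(-1, Mul(Add(T, T), Add(2, T)))) = Add(7, Mul(-1, Mul(Mul(2, T), Add(2, T)))) = Add(7, Mul(-1, Mul(2, T, Add(2, T)))) = Add(7, Mul(-2, T, Add(2, T))))
Add(Mul(Function('K')(-2, 7), Function('X')(4)), -17) = Add(Mul(Mul(-1, -2), Add(7, Mul(-4, 4), Mul(-2, Pow(4, 2)))), -17) = Add(Mul(2, Add(7, -16, Mul(-2, 16))), -17) = Add(Mul(2, Add(7, -16, -32)), -17) = Add(Mul(2, -41), -17) = Add(-82, -17) = -99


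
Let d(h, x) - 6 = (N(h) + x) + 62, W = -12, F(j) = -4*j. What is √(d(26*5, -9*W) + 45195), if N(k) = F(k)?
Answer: √44851 ≈ 211.78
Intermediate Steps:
N(k) = -4*k
d(h, x) = 68 + x - 4*h (d(h, x) = 6 + ((-4*h + x) + 62) = 6 + ((x - 4*h) + 62) = 6 + (62 + x - 4*h) = 68 + x - 4*h)
√(d(26*5, -9*W) + 45195) = √((68 - 9*(-12) - 104*5) + 45195) = √((68 + 108 - 4*130) + 45195) = √((68 + 108 - 520) + 45195) = √(-344 + 45195) = √44851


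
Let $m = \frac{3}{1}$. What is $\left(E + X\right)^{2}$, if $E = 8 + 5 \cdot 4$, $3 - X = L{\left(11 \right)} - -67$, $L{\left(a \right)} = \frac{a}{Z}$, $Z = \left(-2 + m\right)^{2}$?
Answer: $2209$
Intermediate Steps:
$m = 3$ ($m = 3 \cdot 1 = 3$)
$Z = 1$ ($Z = \left(-2 + 3\right)^{2} = 1^{2} = 1$)
$L{\left(a \right)} = a$ ($L{\left(a \right)} = \frac{a}{1} = a 1 = a$)
$X = -75$ ($X = 3 - \left(11 - -67\right) = 3 - \left(11 + 67\right) = 3 - 78 = -75$)
$E = 28$ ($E = 8 + 20 = 28$)
$\left(E + X\right)^{2} = \left(28 - 75\right)^{2} = \left(-47\right)^{2} = 2209$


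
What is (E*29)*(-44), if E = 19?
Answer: -24244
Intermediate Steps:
(E*29)*(-44) = (19*29)*(-44) = 551*(-44) = -24244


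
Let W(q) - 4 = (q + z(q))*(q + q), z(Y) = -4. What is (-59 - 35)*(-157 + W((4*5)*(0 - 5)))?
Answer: -1940818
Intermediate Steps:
W(q) = 4 + 2*q*(-4 + q) (W(q) = 4 + (q - 4)*(q + q) = 4 + (-4 + q)*(2*q) = 4 + 2*q*(-4 + q))
(-59 - 35)*(-157 + W((4*5)*(0 - 5))) = (-59 - 35)*(-157 + (4 - 8*4*5*(0 - 5) + 2*((4*5)*(0 - 5))**2)) = -94*(-157 + (4 - 160*(-5) + 2*(20*(-5))**2)) = -94*(-157 + (4 - 8*(-100) + 2*(-100)**2)) = -94*(-157 + (4 + 800 + 2*10000)) = -94*(-157 + (4 + 800 + 20000)) = -94*(-157 + 20804) = -94*20647 = -1940818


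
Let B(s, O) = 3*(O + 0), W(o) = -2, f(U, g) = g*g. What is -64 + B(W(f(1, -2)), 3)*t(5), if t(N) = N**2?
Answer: 161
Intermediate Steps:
f(U, g) = g**2
B(s, O) = 3*O
-64 + B(W(f(1, -2)), 3)*t(5) = -64 + (3*3)*5**2 = -64 + 9*25 = -64 + 225 = 161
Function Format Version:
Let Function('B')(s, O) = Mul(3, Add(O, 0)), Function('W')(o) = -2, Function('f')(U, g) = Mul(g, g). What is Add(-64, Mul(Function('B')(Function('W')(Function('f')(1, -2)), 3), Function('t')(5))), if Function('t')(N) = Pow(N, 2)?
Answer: 161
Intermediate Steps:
Function('f')(U, g) = Pow(g, 2)
Function('B')(s, O) = Mul(3, O)
Add(-64, Mul(Function('B')(Function('W')(Function('f')(1, -2)), 3), Function('t')(5))) = Add(-64, Mul(Mul(3, 3), Pow(5, 2))) = Add(-64, Mul(9, 25)) = Add(-64, 225) = 161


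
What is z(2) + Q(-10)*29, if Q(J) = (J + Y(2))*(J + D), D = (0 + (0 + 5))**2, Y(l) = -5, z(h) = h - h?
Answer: -6525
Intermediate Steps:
z(h) = 0
D = 25 (D = (0 + 5)**2 = 5**2 = 25)
Q(J) = (-5 + J)*(25 + J) (Q(J) = (J - 5)*(J + 25) = (-5 + J)*(25 + J))
z(2) + Q(-10)*29 = 0 + (-125 + (-10)**2 + 20*(-10))*29 = 0 + (-125 + 100 - 200)*29 = 0 - 225*29 = 0 - 6525 = -6525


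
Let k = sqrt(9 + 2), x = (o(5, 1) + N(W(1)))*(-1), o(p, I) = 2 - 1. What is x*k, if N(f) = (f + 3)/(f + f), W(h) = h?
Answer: -3*sqrt(11) ≈ -9.9499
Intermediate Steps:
N(f) = (3 + f)/(2*f) (N(f) = (3 + f)/((2*f)) = (3 + f)*(1/(2*f)) = (3 + f)/(2*f))
o(p, I) = 1
x = -3 (x = (1 + (1/2)*(3 + 1)/1)*(-1) = (1 + (1/2)*1*4)*(-1) = (1 + 2)*(-1) = 3*(-1) = -3)
k = sqrt(11) ≈ 3.3166
x*k = -3*sqrt(11)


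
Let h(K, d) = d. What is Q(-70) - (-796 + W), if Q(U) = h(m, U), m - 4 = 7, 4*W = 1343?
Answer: 1561/4 ≈ 390.25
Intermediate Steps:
W = 1343/4 (W = (¼)*1343 = 1343/4 ≈ 335.75)
m = 11 (m = 4 + 7 = 11)
Q(U) = U
Q(-70) - (-796 + W) = -70 - (-796 + 1343/4) = -70 - 1*(-1841/4) = -70 + 1841/4 = 1561/4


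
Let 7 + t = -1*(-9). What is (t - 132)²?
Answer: 16900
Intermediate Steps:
t = 2 (t = -7 - 1*(-9) = -7 + 9 = 2)
(t - 132)² = (2 - 132)² = (-130)² = 16900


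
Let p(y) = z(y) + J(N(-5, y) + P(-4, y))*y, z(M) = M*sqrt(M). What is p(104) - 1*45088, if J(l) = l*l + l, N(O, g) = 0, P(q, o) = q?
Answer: -43840 + 208*sqrt(26) ≈ -42779.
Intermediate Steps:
z(M) = M**(3/2)
J(l) = l + l**2 (J(l) = l**2 + l = l + l**2)
p(y) = y**(3/2) + 12*y (p(y) = y**(3/2) + ((0 - 4)*(1 + (0 - 4)))*y = y**(3/2) + (-4*(1 - 4))*y = y**(3/2) + (-4*(-3))*y = y**(3/2) + 12*y)
p(104) - 1*45088 = (104**(3/2) + 12*104) - 1*45088 = (208*sqrt(26) + 1248) - 45088 = (1248 + 208*sqrt(26)) - 45088 = -43840 + 208*sqrt(26)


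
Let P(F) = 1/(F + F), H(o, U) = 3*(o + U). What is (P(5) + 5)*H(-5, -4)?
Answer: -1377/10 ≈ -137.70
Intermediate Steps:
H(o, U) = 3*U + 3*o (H(o, U) = 3*(U + o) = 3*U + 3*o)
P(F) = 1/(2*F)
(P(5) + 5)*H(-5, -4) = ((½)/5 + 5)*(3*(-4) + 3*(-5)) = ((½)*(⅕) + 5)*(-12 - 15) = (⅒ + 5)*(-27) = (51/10)*(-27) = -1377/10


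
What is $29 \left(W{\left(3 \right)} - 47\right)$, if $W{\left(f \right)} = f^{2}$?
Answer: $-1102$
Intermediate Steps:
$29 \left(W{\left(3 \right)} - 47\right) = 29 \left(3^{2} - 47\right) = 29 \left(9 - 47\right) = 29 \left(-38\right) = -1102$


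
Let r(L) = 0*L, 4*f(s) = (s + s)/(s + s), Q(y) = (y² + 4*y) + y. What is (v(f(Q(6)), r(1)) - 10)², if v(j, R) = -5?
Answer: 225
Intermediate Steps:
Q(y) = y² + 5*y
f(s) = ¼ (f(s) = ((s + s)/(s + s))/4 = ((2*s)/((2*s)))/4 = ((2*s)*(1/(2*s)))/4 = (¼)*1 = ¼)
r(L) = 0
(v(f(Q(6)), r(1)) - 10)² = (-5 - 10)² = (-15)² = 225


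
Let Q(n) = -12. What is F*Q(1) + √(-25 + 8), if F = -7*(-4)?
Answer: -336 + I*√17 ≈ -336.0 + 4.1231*I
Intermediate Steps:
F = 28
F*Q(1) + √(-25 + 8) = 28*(-12) + √(-25 + 8) = -336 + √(-17) = -336 + I*√17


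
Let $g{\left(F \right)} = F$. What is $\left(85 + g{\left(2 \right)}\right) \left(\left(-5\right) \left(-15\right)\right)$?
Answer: $6525$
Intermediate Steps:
$\left(85 + g{\left(2 \right)}\right) \left(\left(-5\right) \left(-15\right)\right) = \left(85 + 2\right) \left(\left(-5\right) \left(-15\right)\right) = 87 \cdot 75 = 6525$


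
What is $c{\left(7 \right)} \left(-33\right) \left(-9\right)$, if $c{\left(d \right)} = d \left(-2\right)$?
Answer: $-4158$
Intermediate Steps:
$c{\left(d \right)} = - 2 d$
$c{\left(7 \right)} \left(-33\right) \left(-9\right) = \left(-2\right) 7 \left(-33\right) \left(-9\right) = \left(-14\right) \left(-33\right) \left(-9\right) = 462 \left(-9\right) = -4158$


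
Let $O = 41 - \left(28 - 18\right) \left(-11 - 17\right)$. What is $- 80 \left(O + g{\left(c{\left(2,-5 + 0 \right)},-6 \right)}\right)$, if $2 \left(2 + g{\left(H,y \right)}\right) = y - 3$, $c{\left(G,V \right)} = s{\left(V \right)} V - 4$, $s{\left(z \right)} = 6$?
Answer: $-25160$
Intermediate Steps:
$c{\left(G,V \right)} = -4 + 6 V$ ($c{\left(G,V \right)} = 6 V - 4 = -4 + 6 V$)
$g{\left(H,y \right)} = - \frac{7}{2} + \frac{y}{2}$ ($g{\left(H,y \right)} = -2 + \frac{y - 3}{2} = -2 + \frac{-3 + y}{2} = -2 + \left(- \frac{3}{2} + \frac{y}{2}\right) = - \frac{7}{2} + \frac{y}{2}$)
$O = 321$ ($O = 41 - 10 \left(-28\right) = 41 - -280 = 41 + 280 = 321$)
$- 80 \left(O + g{\left(c{\left(2,-5 + 0 \right)},-6 \right)}\right) = - 80 \left(321 + \left(- \frac{7}{2} + \frac{1}{2} \left(-6\right)\right)\right) = - 80 \left(321 - \frac{13}{2}\right) = \left(-80\right) \frac{629}{2} = -25160$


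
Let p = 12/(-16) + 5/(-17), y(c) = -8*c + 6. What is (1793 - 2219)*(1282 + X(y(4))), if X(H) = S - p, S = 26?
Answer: -18960195/34 ≈ -5.5765e+5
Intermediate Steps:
y(c) = 6 - 8*c
p = -71/68 (p = 12*(-1/16) + 5*(-1/17) = -¾ - 5/17 = -71/68 ≈ -1.0441)
X(H) = 1839/68 (X(H) = 26 - 1*(-71/68) = 26 + 71/68 = 1839/68)
(1793 - 2219)*(1282 + X(y(4))) = (1793 - 2219)*(1282 + 1839/68) = -426*89015/68 = -18960195/34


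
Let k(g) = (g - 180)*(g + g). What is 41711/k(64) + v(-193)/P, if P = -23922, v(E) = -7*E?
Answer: -508935095/177596928 ≈ -2.8657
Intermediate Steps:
k(g) = 2*g*(-180 + g) (k(g) = (-180 + g)*(2*g) = 2*g*(-180 + g))
41711/k(64) + v(-193)/P = 41711/((2*64*(-180 + 64))) - 7*(-193)/(-23922) = 41711/((2*64*(-116))) + 1351*(-1/23922) = 41711/(-14848) - 1351/23922 = 41711*(-1/14848) - 1351/23922 = -41711/14848 - 1351/23922 = -508935095/177596928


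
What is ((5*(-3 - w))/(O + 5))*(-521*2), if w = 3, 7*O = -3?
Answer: 54705/8 ≈ 6838.1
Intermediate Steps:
O = -3/7 (O = (⅐)*(-3) = -3/7 ≈ -0.42857)
((5*(-3 - w))/(O + 5))*(-521*2) = ((5*(-3 - 1*3))/(-3/7 + 5))*(-521*2) = ((5*(-3 - 3))/(32/7))*(-1042) = ((5*(-6))*(7/32))*(-1042) = -30*7/32*(-1042) = -105/16*(-1042) = 54705/8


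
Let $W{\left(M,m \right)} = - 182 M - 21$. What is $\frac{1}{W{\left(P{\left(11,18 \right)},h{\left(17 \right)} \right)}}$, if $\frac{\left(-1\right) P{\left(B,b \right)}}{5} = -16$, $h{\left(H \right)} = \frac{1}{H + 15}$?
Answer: $- \frac{1}{14581} \approx -6.8582 \cdot 10^{-5}$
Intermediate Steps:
$h{\left(H \right)} = \frac{1}{15 + H}$
$P{\left(B,b \right)} = 80$ ($P{\left(B,b \right)} = \left(-5\right) \left(-16\right) = 80$)
$W{\left(M,m \right)} = -21 - 182 M$
$\frac{1}{W{\left(P{\left(11,18 \right)},h{\left(17 \right)} \right)}} = \frac{1}{-21 - 14560} = \frac{1}{-14581} = - \frac{1}{14581}$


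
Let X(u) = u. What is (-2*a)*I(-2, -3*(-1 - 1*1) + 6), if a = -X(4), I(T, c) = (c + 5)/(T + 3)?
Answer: 136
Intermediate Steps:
I(T, c) = (5 + c)/(3 + T)
a = -4 (a = -1*4 = -4)
(-2*a)*I(-2, -3*(-1 - 1*1) + 6) = (-2*(-4))*((5 + (-3*(-1 - 1*1) + 6))/(3 - 2)) = 8*((5 + (-3*(-1 - 1) + 6))/1) = 8*(1*(5 + (-3*(-2) + 6))) = 8*(1*(5 + (6 + 6))) = 8*(1*(5 + 12)) = 8*(1*17) = 8*17 = 136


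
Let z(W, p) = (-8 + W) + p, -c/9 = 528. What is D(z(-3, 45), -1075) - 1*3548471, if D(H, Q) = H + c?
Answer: -3553189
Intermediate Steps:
c = -4752 (c = -9*528 = -4752)
z(W, p) = -8 + W + p
D(H, Q) = -4752 + H (D(H, Q) = H - 4752 = -4752 + H)
D(z(-3, 45), -1075) - 1*3548471 = (-4752 + (-8 - 3 + 45)) - 1*3548471 = (-4752 + 34) - 3548471 = -4718 - 3548471 = -3553189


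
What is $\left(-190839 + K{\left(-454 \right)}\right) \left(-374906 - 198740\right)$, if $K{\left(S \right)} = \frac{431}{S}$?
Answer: $\frac{24850728202351}{227} \approx 1.0947 \cdot 10^{11}$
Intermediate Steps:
$\left(-190839 + K{\left(-454 \right)}\right) \left(-374906 - 198740\right) = \left(-190839 + \frac{431}{-454}\right) \left(-374906 - 198740\right) = \left(-190839 + 431 \left(- \frac{1}{454}\right)\right) \left(-573646\right) = \left(-190839 - \frac{431}{454}\right) \left(-573646\right) = \left(- \frac{86641337}{454}\right) \left(-573646\right) = \frac{24850728202351}{227}$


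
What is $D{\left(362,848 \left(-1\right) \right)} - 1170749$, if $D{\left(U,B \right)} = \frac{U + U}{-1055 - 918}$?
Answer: $- \frac{2309888501}{1973} \approx -1.1708 \cdot 10^{6}$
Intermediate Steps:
$D{\left(U,B \right)} = - \frac{2 U}{1973}$ ($D{\left(U,B \right)} = \frac{2 U}{-1973} = 2 U \left(- \frac{1}{1973}\right) = - \frac{2 U}{1973}$)
$D{\left(362,848 \left(-1\right) \right)} - 1170749 = \left(- \frac{2}{1973}\right) 362 - 1170749 = - \frac{724}{1973} - 1170749 = - \frac{2309888501}{1973}$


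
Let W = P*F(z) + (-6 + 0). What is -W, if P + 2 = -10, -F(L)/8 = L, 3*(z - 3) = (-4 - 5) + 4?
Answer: -122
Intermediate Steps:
z = 4/3 (z = 3 + ((-4 - 5) + 4)/3 = 3 + (-9 + 4)/3 = 3 + (⅓)*(-5) = 3 - 5/3 = 4/3 ≈ 1.3333)
F(L) = -8*L
P = -12 (P = -2 - 10 = -12)
W = 122 (W = -(-96)*4/3 + (-6 + 0) = -12*(-32/3) - 6 = 128 - 6 = 122)
-W = -1*122 = -122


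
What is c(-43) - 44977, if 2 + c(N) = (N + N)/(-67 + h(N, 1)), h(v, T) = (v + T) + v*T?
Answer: -3418361/76 ≈ -44978.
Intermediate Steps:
h(v, T) = T + v + T*v (h(v, T) = (T + v) + T*v = T + v + T*v)
c(N) = -2 + 2*N/(-66 + 2*N) (c(N) = -2 + (N + N)/(-67 + (1 + N + 1*N)) = -2 + (2*N)/(-67 + (1 + N + N)) = -2 + (2*N)/(-67 + (1 + 2*N)) = -2 + (2*N)/(-66 + 2*N) = -2 + 2*N/(-66 + 2*N))
c(-43) - 44977 = (66 - 1*(-43))/(-33 - 43) - 44977 = (66 + 43)/(-76) - 44977 = -1/76*109 - 44977 = -109/76 - 44977 = -3418361/76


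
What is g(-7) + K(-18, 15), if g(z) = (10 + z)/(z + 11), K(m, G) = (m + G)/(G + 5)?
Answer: 3/5 ≈ 0.60000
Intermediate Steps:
K(m, G) = (G + m)/(5 + G)
g(z) = (10 + z)/(11 + z)
g(-7) + K(-18, 15) = (10 - 7)/(11 - 7) + (15 - 18)/(5 + 15) = 3/4 - 3/20 = 3/5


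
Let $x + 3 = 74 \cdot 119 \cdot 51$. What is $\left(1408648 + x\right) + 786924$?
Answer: $2644675$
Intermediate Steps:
$x = 449103$ ($x = -3 + 74 \cdot 119 \cdot 51 = -3 + 8806 \cdot 51 = -3 + 449106 = 449103$)
$\left(1408648 + x\right) + 786924 = \left(1408648 + 449103\right) + 786924 = 1857751 + 786924 = 2644675$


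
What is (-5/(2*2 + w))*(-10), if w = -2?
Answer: 25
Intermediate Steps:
(-5/(2*2 + w))*(-10) = (-5/(2*2 - 2))*(-10) = (-5/(4 - 2))*(-10) = (-5/2)*(-10) = ((1/2)*(-5))*(-10) = -5/2*(-10) = 25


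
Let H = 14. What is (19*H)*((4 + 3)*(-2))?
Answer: -3724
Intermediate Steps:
(19*H)*((4 + 3)*(-2)) = (19*14)*((4 + 3)*(-2)) = 266*(7*(-2)) = 266*(-14) = -3724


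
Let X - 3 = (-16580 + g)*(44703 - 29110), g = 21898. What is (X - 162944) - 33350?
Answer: 82727283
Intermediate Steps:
X = 82923577 (X = 3 + (-16580 + 21898)*(44703 - 29110) = 3 + 5318*15593 = 3 + 82923574 = 82923577)
(X - 162944) - 33350 = (82923577 - 162944) - 33350 = 82760633 - 33350 = 82727283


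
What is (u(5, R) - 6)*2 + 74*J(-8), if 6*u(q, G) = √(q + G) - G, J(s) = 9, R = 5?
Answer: 1957/3 + √10/3 ≈ 653.39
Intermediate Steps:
u(q, G) = -G/6 + √(G + q)/6 (u(q, G) = (√(q + G) - G)/6 = (√(G + q) - G)/6 = -G/6 + √(G + q)/6)
(u(5, R) - 6)*2 + 74*J(-8) = ((-⅙*5 + √(5 + 5)/6) - 6)*2 + 74*9 = ((-⅚ + √10/6) - 6)*2 + 666 = (-41/6 + √10/6)*2 + 666 = (-41/3 + √10/3) + 666 = 1957/3 + √10/3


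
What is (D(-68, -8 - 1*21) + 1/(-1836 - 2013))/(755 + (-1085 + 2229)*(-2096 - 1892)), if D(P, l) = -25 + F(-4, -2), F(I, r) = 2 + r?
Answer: 96226/17557278933 ≈ 5.4807e-6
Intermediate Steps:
D(P, l) = -25 (D(P, l) = -25 + (2 - 2) = -25 + 0 = -25)
(D(-68, -8 - 1*21) + 1/(-1836 - 2013))/(755 + (-1085 + 2229)*(-2096 - 1892)) = (-25 + 1/(-1836 - 2013))/(755 + (-1085 + 2229)*(-2096 - 1892)) = (-25 + 1/(-3849))/(755 + 1144*(-3988)) = (-25 - 1/3849)/(755 - 4562272) = -96226/3849/(-4561517) = -96226/3849*(-1/4561517) = 96226/17557278933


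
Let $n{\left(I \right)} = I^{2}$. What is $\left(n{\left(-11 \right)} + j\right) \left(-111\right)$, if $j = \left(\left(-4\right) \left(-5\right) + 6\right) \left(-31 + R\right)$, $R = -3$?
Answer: $84693$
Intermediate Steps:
$j = -884$ ($j = \left(\left(-4\right) \left(-5\right) + 6\right) \left(-31 - 3\right) = \left(20 + 6\right) \left(-34\right) = 26 \left(-34\right) = -884$)
$\left(n{\left(-11 \right)} + j\right) \left(-111\right) = \left(\left(-11\right)^{2} - 884\right) \left(-111\right) = \left(121 - 884\right) \left(-111\right) = \left(-763\right) \left(-111\right) = 84693$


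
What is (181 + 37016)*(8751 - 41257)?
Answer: -1209125682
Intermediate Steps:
(181 + 37016)*(8751 - 41257) = 37197*(-32506) = -1209125682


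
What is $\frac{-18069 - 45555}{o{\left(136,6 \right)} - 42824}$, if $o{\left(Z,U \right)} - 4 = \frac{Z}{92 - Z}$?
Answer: $\frac{116644}{78509} \approx 1.4857$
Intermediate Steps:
$o{\left(Z,U \right)} = 4 + \frac{Z}{92 - Z}$
$\frac{-18069 - 45555}{o{\left(136,6 \right)} - 42824} = \frac{-18069 - 45555}{\frac{-368 + 3 \cdot 136}{-92 + 136} - 42824} = - \frac{63624}{\frac{-368 + 408}{44} - 42824} = - \frac{63624}{\frac{1}{44} \cdot 40 - 42824} = - \frac{63624}{\frac{10}{11} - 42824} = - \frac{63624}{- \frac{471054}{11}} = \left(-63624\right) \left(- \frac{11}{471054}\right) = \frac{116644}{78509}$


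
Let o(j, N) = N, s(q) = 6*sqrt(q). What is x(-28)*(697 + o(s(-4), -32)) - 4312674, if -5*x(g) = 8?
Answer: -4313738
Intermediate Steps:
x(g) = -8/5 (x(g) = -1/5*8 = -8/5)
x(-28)*(697 + o(s(-4), -32)) - 4312674 = -8*(697 - 32)/5 - 4312674 = -8/5*665 - 4312674 = -1064 - 4312674 = -4313738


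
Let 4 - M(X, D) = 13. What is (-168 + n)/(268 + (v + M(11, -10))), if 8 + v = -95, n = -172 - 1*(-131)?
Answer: -209/156 ≈ -1.3397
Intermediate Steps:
n = -41 (n = -172 + 131 = -41)
M(X, D) = -9 (M(X, D) = 4 - 1*13 = 4 - 13 = -9)
v = -103 (v = -8 - 95 = -103)
(-168 + n)/(268 + (v + M(11, -10))) = (-168 - 41)/(268 + (-103 - 9)) = -209/(268 - 112) = -209/156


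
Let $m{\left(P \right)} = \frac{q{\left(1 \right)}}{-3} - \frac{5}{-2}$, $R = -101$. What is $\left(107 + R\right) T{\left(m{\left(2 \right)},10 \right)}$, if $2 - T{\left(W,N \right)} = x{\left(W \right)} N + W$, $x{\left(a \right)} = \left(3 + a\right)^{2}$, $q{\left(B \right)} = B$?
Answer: $- \frac{4808}{3} \approx -1602.7$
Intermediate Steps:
$m{\left(P \right)} = \frac{13}{6}$ ($m{\left(P \right)} = 1 \frac{1}{-3} - \frac{5}{-2} = 1 \left(- \frac{1}{3}\right) - - \frac{5}{2} = - \frac{1}{3} + \frac{5}{2} = \frac{13}{6}$)
$T{\left(W,N \right)} = 2 - W - N \left(3 + W\right)^{2}$ ($T{\left(W,N \right)} = 2 - \left(\left(3 + W\right)^{2} N + W\right) = 2 - \left(N \left(3 + W\right)^{2} + W\right) = 2 - \left(W + N \left(3 + W\right)^{2}\right) = 2 - W - N \left(3 + W\right)^{2}$)
$\left(107 + R\right) T{\left(m{\left(2 \right)},10 \right)} = \left(107 - 101\right) \left(2 - \frac{13}{6} - 10 \left(3 + \frac{13}{6}\right)^{2}\right) = 6 \left(2 - \frac{13}{6} - 10 \left(\frac{31}{6}\right)^{2}\right) = 6 \left(2 - \frac{13}{6} - 10 \cdot \frac{961}{36}\right) = 6 \left(2 - \frac{13}{6} - \frac{4805}{18}\right) = 6 \left(- \frac{2404}{9}\right) = - \frac{4808}{3}$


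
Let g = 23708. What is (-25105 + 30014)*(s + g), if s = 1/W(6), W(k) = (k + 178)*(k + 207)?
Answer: 4561265766733/39192 ≈ 1.1638e+8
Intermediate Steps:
W(k) = (178 + k)*(207 + k)
s = 1/39192 (s = 1/(36846 + 6² + 385*6) = 1/(36846 + 36 + 2310) = 1/39192 ≈ 2.5515e-5)
(-25105 + 30014)*(s + g) = (-25105 + 30014)*(1/39192 + 23708) = 4909*(929163937/39192) = 4561265766733/39192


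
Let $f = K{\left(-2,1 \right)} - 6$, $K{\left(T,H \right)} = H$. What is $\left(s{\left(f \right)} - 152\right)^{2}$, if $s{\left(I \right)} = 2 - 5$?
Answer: $24025$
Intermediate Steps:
$f = -5$ ($f = 1 - 6 = -5$)
$s{\left(I \right)} = -3$ ($s{\left(I \right)} = 2 - 5 = -3$)
$\left(s{\left(f \right)} - 152\right)^{2} = \left(-3 - 152\right)^{2} = \left(-155\right)^{2} = 24025$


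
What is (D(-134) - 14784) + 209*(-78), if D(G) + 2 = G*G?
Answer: -13132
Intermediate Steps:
D(G) = -2 + G**2 (D(G) = -2 + G*G = -2 + G**2)
(D(-134) - 14784) + 209*(-78) = ((-2 + (-134)**2) - 14784) + 209*(-78) = ((-2 + 17956) - 14784) - 16302 = (17954 - 14784) - 16302 = 3170 - 16302 = -13132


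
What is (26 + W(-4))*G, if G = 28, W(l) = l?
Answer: 616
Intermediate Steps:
(26 + W(-4))*G = (26 - 4)*28 = 22*28 = 616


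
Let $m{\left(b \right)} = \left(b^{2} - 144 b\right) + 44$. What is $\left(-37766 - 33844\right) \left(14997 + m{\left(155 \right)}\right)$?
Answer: $-1199181060$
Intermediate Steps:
$m{\left(b \right)} = 44 + b^{2} - 144 b$
$\left(-37766 - 33844\right) \left(14997 + m{\left(155 \right)}\right) = \left(-37766 - 33844\right) \left(14997 + \left(44 + 155^{2} - 22320\right)\right) = - 71610 \left(14997 + \left(44 + 24025 - 22320\right)\right) = - 71610 \left(14997 + 1749\right) = \left(-71610\right) 16746 = -1199181060$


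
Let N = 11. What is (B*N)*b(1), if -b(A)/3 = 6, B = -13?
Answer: 2574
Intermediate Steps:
b(A) = -18 (b(A) = -3*6 = -18)
(B*N)*b(1) = -13*11*(-18) = -143*(-18) = 2574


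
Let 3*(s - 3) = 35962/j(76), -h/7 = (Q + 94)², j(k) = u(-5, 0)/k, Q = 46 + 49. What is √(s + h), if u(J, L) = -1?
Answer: 2*I*√2612433/3 ≈ 1077.5*I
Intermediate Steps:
Q = 95
j(k) = -1/k
h = -250047 (h = -7*(95 + 94)² = -7*189² = -7*35721 = -250047)
s = -2733103/3 (s = 3 + (35962/((-1/76)))/3 = 3 + (35962/((-1*1/76)))/3 = 3 + (35962/(-1/76))/3 = 3 + (35962*(-76))/3 = 3 + (⅓)*(-2733112) = 3 - 2733112/3 = -2733103/3 ≈ -9.1103e+5)
√(s + h) = √(-2733103/3 - 250047) = √(-3483244/3) = 2*I*√2612433/3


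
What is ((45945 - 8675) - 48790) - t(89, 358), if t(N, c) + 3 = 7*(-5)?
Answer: -11482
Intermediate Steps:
t(N, c) = -38 (t(N, c) = -3 + 7*(-5) = -3 - 35 = -38)
((45945 - 8675) - 48790) - t(89, 358) = ((45945 - 8675) - 48790) - 1*(-38) = (37270 - 48790) + 38 = -11520 + 38 = -11482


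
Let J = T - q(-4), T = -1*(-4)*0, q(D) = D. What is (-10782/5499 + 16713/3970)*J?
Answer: 10911166/1212835 ≈ 8.9964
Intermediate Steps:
T = 0 (T = 4*0 = 0)
J = 4 (J = 0 - 1*(-4) = 0 + 4 = 4)
(-10782/5499 + 16713/3970)*J = (-10782/5499 + 16713/3970)*4 = (-10782*1/5499 + 16713*(1/3970))*4 = (-1198/611 + 16713/3970)*4 = (5455583/2425670)*4 = 10911166/1212835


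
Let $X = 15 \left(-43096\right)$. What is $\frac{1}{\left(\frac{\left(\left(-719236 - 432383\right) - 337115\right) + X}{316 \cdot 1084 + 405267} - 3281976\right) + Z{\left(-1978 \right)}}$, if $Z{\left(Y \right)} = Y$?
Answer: $- \frac{747811}{2455779059868} \approx -3.0451 \cdot 10^{-7}$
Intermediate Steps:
$X = -646440$
$\frac{1}{\left(\frac{\left(\left(-719236 - 432383\right) - 337115\right) + X}{316 \cdot 1084 + 405267} - 3281976\right) + Z{\left(-1978 \right)}} = \frac{1}{\left(\frac{\left(\left(-719236 - 432383\right) - 337115\right) - 646440}{316 \cdot 1084 + 405267} - 3281976\right) - 1978} = \frac{1}{\left(\frac{\left(-1151619 - 337115\right) - 646440}{342544 + 405267} - 3281976\right) - 1978} = \frac{1}{\left(\frac{-1488734 - 646440}{747811} - 3281976\right) - 1978} = \frac{1}{\left(\left(-2135174\right) \frac{1}{747811} - 3281976\right) - 1978} = \frac{1}{\left(- \frac{2135174}{747811} - 3281976\right) - 1978} = \frac{1}{- \frac{2454299889710}{747811} - 1978} = \frac{1}{- \frac{2455779059868}{747811}} = - \frac{747811}{2455779059868}$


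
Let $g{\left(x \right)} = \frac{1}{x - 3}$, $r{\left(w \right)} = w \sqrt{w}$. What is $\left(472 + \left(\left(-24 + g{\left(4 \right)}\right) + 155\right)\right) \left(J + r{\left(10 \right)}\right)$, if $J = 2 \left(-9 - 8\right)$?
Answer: $-20536 + 6040 \sqrt{10} \approx -1435.8$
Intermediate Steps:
$r{\left(w \right)} = w^{\frac{3}{2}}$
$g{\left(x \right)} = \frac{1}{-3 + x}$
$J = -34$ ($J = 2 \left(-17\right) = -34$)
$\left(472 + \left(\left(-24 + g{\left(4 \right)}\right) + 155\right)\right) \left(J + r{\left(10 \right)}\right) = \left(472 + \left(\left(-24 + \frac{1}{-3 + 4}\right) + 155\right)\right) \left(-34 + 10^{\frac{3}{2}}\right) = \left(472 + \left(\left(-24 + 1^{-1}\right) + 155\right)\right) \left(-34 + 10 \sqrt{10}\right) = \left(472 + \left(\left(-24 + 1\right) + 155\right)\right) \left(-34 + 10 \sqrt{10}\right) = \left(472 + \left(-23 + 155\right)\right) \left(-34 + 10 \sqrt{10}\right) = \left(472 + 132\right) \left(-34 + 10 \sqrt{10}\right) = 604 \left(-34 + 10 \sqrt{10}\right) = -20536 + 6040 \sqrt{10}$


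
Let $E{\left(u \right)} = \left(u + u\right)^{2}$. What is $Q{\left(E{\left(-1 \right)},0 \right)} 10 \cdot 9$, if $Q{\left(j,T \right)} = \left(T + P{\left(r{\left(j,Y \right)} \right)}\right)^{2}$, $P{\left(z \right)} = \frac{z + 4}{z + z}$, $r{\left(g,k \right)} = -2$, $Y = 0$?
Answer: $\frac{45}{2} \approx 22.5$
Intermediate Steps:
$P{\left(z \right)} = \frac{4 + z}{2 z}$
$E{\left(u \right)} = 4 u^{2}$ ($E{\left(u \right)} = \left(2 u\right)^{2} = 4 u^{2}$)
$Q{\left(j,T \right)} = \left(- \frac{1}{2} + T\right)^{2}$ ($Q{\left(j,T \right)} = \left(T + \frac{4 - 2}{2 \left(-2\right)}\right)^{2} = \left(T + \frac{1}{2} \left(- \frac{1}{2}\right) 2\right)^{2} = \left(T - \frac{1}{2}\right)^{2} = \left(- \frac{1}{2} + T\right)^{2}$)
$Q{\left(E{\left(-1 \right)},0 \right)} 10 \cdot 9 = \frac{\left(-1 + 2 \cdot 0\right)^{2}}{4} \cdot 10 \cdot 9 = \frac{\left(-1 + 0\right)^{2}}{4} \cdot 10 \cdot 9 = \frac{\left(-1\right)^{2}}{4} \cdot 10 \cdot 9 = \frac{1}{4} \cdot 1 \cdot 10 \cdot 9 = \frac{1}{4} \cdot 10 \cdot 9 = \frac{5}{2} \cdot 9 = \frac{45}{2}$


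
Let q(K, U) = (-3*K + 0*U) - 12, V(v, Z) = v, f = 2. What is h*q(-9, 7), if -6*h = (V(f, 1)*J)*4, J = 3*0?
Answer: 0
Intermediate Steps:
J = 0
q(K, U) = -12 - 3*K (q(K, U) = (-3*K + 0) - 12 = -3*K - 12 = -12 - 3*K)
h = 0 (h = -2*0*4/6 = -0*4 = -⅙*0 = 0)
h*q(-9, 7) = 0*(-12 - 3*(-9)) = 0*(-12 + 27) = 0*15 = 0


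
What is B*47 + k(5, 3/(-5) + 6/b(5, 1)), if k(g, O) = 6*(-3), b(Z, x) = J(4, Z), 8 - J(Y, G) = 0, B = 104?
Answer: 4870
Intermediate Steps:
J(Y, G) = 8 (J(Y, G) = 8 - 1*0 = 8 + 0 = 8)
b(Z, x) = 8
k(g, O) = -18
B*47 + k(5, 3/(-5) + 6/b(5, 1)) = 104*47 - 18 = 4888 - 18 = 4870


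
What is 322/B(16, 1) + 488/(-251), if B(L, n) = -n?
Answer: -81310/251 ≈ -323.94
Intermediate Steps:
322/B(16, 1) + 488/(-251) = 322/((-1*1)) + 488/(-251) = 322/(-1) + 488*(-1/251) = 322*(-1) - 488/251 = -322 - 488/251 = -81310/251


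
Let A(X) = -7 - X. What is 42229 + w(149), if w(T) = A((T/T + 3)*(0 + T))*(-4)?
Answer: 44641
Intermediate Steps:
w(T) = 28 + 16*T (w(T) = (-7 - (T/T + 3)*(0 + T))*(-4) = (-7 - (1 + 3)*T)*(-4) = (-7 - 4*T)*(-4) = 28 + 16*T)
42229 + w(149) = 42229 + (28 + 16*149) = 42229 + (28 + 2384) = 42229 + 2412 = 44641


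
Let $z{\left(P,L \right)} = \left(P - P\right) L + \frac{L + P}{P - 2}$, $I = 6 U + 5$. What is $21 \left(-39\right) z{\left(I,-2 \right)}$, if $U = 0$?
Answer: $-819$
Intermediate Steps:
$I = 5$ ($I = 6 \cdot 0 + 5 = 0 + 5 = 5$)
$z{\left(P,L \right)} = \frac{L + P}{-2 + P}$ ($z{\left(P,L \right)} = 0 L + \frac{L + P}{-2 + P} = 0 + \frac{L + P}{-2 + P} = \frac{L + P}{-2 + P}$)
$21 \left(-39\right) z{\left(I,-2 \right)} = 21 \left(-39\right) \frac{-2 + 5}{-2 + 5} = - 819 \cdot \frac{1}{3} \cdot 3 = \left(-819\right) 1 = -819$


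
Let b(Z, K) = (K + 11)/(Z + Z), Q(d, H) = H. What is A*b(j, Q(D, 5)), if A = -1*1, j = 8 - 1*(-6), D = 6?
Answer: -4/7 ≈ -0.57143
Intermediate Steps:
j = 14 (j = 8 + 6 = 14)
b(Z, K) = (11 + K)/(2*Z) (b(Z, K) = (11 + K)/((2*Z)) = (11 + K)*(1/(2*Z)) = (11 + K)/(2*Z))
A = -1
A*b(j, Q(D, 5)) = -(11 + 5)/(2*14) = -16/(2*14) = -1*4/7 = -4/7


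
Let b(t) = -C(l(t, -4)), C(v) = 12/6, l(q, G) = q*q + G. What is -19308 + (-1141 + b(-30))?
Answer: -20451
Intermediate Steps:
l(q, G) = G + q² (l(q, G) = q² + G = G + q²)
C(v) = 2 (C(v) = 12*(⅙) = 2)
b(t) = -2 (b(t) = -1*2 = -2)
-19308 + (-1141 + b(-30)) = -19308 + (-1141 - 2) = -19308 - 1143 = -20451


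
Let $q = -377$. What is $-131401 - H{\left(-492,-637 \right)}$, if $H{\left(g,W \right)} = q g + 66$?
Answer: $-316951$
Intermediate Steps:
$H{\left(g,W \right)} = 66 - 377 g$ ($H{\left(g,W \right)} = - 377 g + 66 = 66 - 377 g$)
$-131401 - H{\left(-492,-637 \right)} = -131401 - \left(66 - -185484\right) = -131401 - \left(66 + 185484\right) = -131401 - 185550 = -316951$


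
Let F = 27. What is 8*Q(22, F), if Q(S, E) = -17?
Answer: -136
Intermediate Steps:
8*Q(22, F) = 8*(-17) = -136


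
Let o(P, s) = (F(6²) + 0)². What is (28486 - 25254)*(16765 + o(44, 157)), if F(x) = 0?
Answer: 54184480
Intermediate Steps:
o(P, s) = 0 (o(P, s) = (0 + 0)² = 0² = 0)
(28486 - 25254)*(16765 + o(44, 157)) = (28486 - 25254)*(16765 + 0) = 3232*16765 = 54184480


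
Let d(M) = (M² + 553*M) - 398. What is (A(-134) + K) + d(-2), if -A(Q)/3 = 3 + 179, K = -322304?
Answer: -324350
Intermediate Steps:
A(Q) = -546 (A(Q) = -3*(3 + 179) = -3*182 = -546)
d(M) = -398 + M² + 553*M
(A(-134) + K) + d(-2) = (-546 - 322304) + (-398 + (-2)² + 553*(-2)) = -322850 + (-398 + 4 - 1106) = -322850 - 1500 = -324350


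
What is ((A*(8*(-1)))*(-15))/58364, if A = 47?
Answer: 1410/14591 ≈ 0.096635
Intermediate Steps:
((A*(8*(-1)))*(-15))/58364 = ((47*(8*(-1)))*(-15))/58364 = ((47*(-8))*(-15))*(1/58364) = -376*(-15)*(1/58364) = 5640*(1/58364) = 1410/14591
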